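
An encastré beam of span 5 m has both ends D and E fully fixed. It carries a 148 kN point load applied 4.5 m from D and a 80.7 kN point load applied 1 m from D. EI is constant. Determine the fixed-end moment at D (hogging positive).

M_D = 58.31 kN·m

Take the two fixed-end moments M_D, M_E as redundants; the released structure is the simple span DE.
Simple-span end rotations at D and E under the given loads:
  at D: point load 148 at a = 4.5: Pab(L + b)/(6LEI) = 61.05/EI
  at E: point load 148 at a = 4.5: Pab(L + a)/(6LEI) = 105.5/EI
  at D: point load 80.7 at a = 1: Pab(L + b)/(6LEI) = 96.84/EI
  at E: point load 80.7 at a = 1: Pab(L + a)/(6LEI) = 64.56/EI
  θ_D0 = 157.9/EI,  θ_E0 = 170/EI
Flexibility coefficients: a unit moment at one end gives L/(3EI) there and L/(6EI) at the far end, so f₁₁ = f₂₂ = 1.667/EI and f₁₂ = f₂₁ = 0.8333/EI.
Compatibility — zero rotation at each built-in end:
  1.667 M_D + 0.8333 M_E = 157.9
  0.8333 M_D + 1.667 M_E = 170
Solving the pair gives M_D = 58.31 kN·m and M_E = 72.85 kN·m (hogging).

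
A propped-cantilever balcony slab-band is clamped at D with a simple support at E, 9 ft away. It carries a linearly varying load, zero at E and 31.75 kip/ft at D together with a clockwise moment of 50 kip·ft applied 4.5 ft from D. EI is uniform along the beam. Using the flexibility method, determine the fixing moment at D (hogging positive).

M_D = 165.2 kip·ft

Release the roller at E. Primary structure: cantilever fixed at D.
Downward deflection at the released point E due to the loads:
  triangular load, peak 31.75 at the fixed end: w₀L⁴/(30EI) = 6944/EI
  clockwise couple 50 at a = 4.5: M₀a(2L − a)/(2EI) = 1519/EI
  δ_0 = 8462/EI
Flexibility coefficient — unit upward force at E: δ_{EE} = L³/(3EI) = 243/EI.
Compatibility at E: δ_0 − R_E·δ_{EE} = 0, so R_E = 8462/243 = 34.83 kip.
Moment equilibrium about D: M_D = Σ(load moments about D) − R_E·L = 478.6 − 34.83×9 = 165.2 kip·ft.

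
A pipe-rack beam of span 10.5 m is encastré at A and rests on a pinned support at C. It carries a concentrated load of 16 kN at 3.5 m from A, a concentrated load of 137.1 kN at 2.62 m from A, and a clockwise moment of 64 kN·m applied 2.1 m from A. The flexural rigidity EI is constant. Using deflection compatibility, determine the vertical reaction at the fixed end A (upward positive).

Release the roller at C. Primary structure: cantilever fixed at A.
Deflection at C on the released cantilever, summing each load's contribution:
  point load 16 at a = 3.5: Pa²(3L − a)/(6EI) = 914.7/EI
  point load 137.1 at a = 2.62: Pa²(3L − a)/(6EI) = 4530/EI
  clockwise couple 64 at a = 2.1: M₀a(2L − a)/(2EI) = 1270/EI
  δ_0 = 6715/EI
Tip deflection under a unit load at C: L³/(3EI) = 385.9/EI.
The prop prevents deflection at C: R_C = δ_0/δ_{CC} = 6715/385.9 = 17.4 kN.
Vertical equilibrium: R_A = ΣP − R_C = 153.1 − 17.4 = 135.7 kN.

R_A = 135.7 kN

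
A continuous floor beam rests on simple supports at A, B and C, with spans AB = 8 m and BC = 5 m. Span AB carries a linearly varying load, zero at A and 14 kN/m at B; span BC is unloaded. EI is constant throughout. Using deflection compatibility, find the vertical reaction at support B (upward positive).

R_B = 49.28 kN

Release continuity at B by inserting a hinge; the redundant is the internal moment M_B. The primary structure is two simply-supported spans AB and BC.
Rotations at B on the released spans (each span's end-slope, ×1/EI):
  span AB: triangular load, peak 14: w₀L³/(45EI) = 159.3/EI
  relative rotation θ_0 = (159.3 + 0)/EI = 159.3/EI
A unit hogging moment at B produces rotation L₁/(3EI) + L₂/(3EI) = 4.333/EI.
Slope continuity at B: θ_0 = M_B·4.333/EI, so M_B = 159.3/4.333 = 36.76 kN·m (hogging).
Span AB, ΣM about A with M_B applied at B: R_B^{AB}·8 = 298.7 + 36.76, so R_B^{AB} = 41.93 kN and R_A = 56 − 41.93 = 14.07 kN.
Span BC, ΣM about C: R_B^{BC}·5 = 0 + 36.76, so R_B^{BC} = 7.352 kN and R_C = 0 − 7.352 = -7.352 kN.
R_B = 41.93 + 7.352 = 49.28 kN.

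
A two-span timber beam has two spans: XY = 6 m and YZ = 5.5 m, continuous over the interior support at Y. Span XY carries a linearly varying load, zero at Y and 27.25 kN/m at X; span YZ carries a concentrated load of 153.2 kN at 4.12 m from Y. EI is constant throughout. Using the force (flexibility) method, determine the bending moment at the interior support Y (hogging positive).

Take M_Y as the redundant. Released structure: two simple spans XY and YZ with a hinge at Y.
End slopes at the hinge Y, treating each span as simply supported:
  span XY: triangular load, peak 27.25: 7w₀L³/(360EI) = 114.5/EI
  span YZ: point load 153.2 at a = 4.12: Pab(L + b)/(6LEI) = 181.6/EI
  relative rotation θ_0 = (114.5 + 181.6)/EI = 296/EI
A unit hogging moment at Y produces rotation L₁/(3EI) + L₂/(3EI) = 3.833/EI.
Compatibility: M_Y·(L₁+L₂)/(3EI) = θ_0, giving M_Y = 77.23 kN·m (hogging).

M_Y = 77.23 kN·m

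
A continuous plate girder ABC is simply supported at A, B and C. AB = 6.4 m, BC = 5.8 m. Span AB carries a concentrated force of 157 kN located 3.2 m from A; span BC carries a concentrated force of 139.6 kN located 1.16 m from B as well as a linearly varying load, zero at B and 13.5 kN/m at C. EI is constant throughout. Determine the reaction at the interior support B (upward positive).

R_B = 258.1 kN

Take M_B as the redundant. Released structure: two simple spans AB and BC with a hinge at B.
Rotations at B on the released spans (each span's end-slope, ×1/EI):
  span AB: point load 157 at a = 3.2: Pab(L + a)/(6LEI) = 401.9/EI
  span BC: point load 139.6 at a = 1.16: Pab(L + b)/(6LEI) = 225.4/EI
  span BC: triangular load, peak 13.5: 7w₀L³/(360EI) = 51.22/EI
  relative rotation θ_0 = (401.9 + 276.6)/EI = 678.6/EI
A unit hogging moment at B produces rotation L₁/(3EI) + L₂/(3EI) = 4.067/EI.
Compatibility: M_B·(L₁+L₂)/(3EI) = θ_0, giving M_B = 166.9 kN·m (hogging).
Span AB, ΣM about A with M_B applied at B: R_B^{AB}·6.4 = 502.4 + 166.9, so R_B^{AB} = 104.6 kN and R_A = 157 − 104.6 = 52.43 kN.
Span BC, ΣM about C: R_B^{BC}·5.8 = 723.4 + 166.9, so R_B^{BC} = 153.5 kN and R_C = 178.8 − 153.5 = 25.25 kN.
R_B = 104.6 + 153.5 = 258.1 kN.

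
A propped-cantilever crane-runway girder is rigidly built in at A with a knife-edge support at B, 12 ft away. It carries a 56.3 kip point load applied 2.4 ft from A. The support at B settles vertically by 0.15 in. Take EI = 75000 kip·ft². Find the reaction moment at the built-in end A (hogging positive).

M_A = 116.8 kip·ft

Take the reaction at B as the redundant and release it; the primary structure is a cantilever fixed at A.
Primary-structure tip deflection at B by superposition:
  point load 56.3 at a = 2.4: Pa²(3L − a)/(6EI) = 1816/EI
Flexibility coefficient — unit upward force at B: δ_{BB} = L³/(3EI) = 576/EI.
With EI = 75000 kip·ft²: δ_0 = 0.024214 ft and δ_{BB} = 0.00768 ft/kip.
Compatibility — the beam at B must follow the support down by 0.0125 ft: δ_0 − R_B·δ_{BB} = 0.0125, so R_B = (0.024214 − 0.0125)/0.00768 = 1.525 kip.
Moment equilibrium about A: M_A = Σ(load moments about A) − R_B·L = 135.1 − 1.525×12 = 116.8 kip·ft.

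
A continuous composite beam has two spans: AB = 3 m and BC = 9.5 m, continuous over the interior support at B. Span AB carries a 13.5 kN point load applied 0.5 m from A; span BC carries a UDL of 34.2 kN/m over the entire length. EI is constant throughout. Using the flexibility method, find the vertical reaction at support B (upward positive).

Release continuity at B by inserting a hinge; the redundant is the internal moment M_B. The primary structure is two simply-supported spans AB and BC.
Rotations at B on the released spans (each span's end-slope, ×1/EI):
  span AB: point load 13.5 at a = 0.5: Pab(L + a)/(6LEI) = 3.281/EI
  span BC: UDL 34.2: wL³/(24EI) = 1222/EI
  relative rotation θ_0 = (3.281 + 1222)/EI = 1225/EI
A unit hogging moment at B produces rotation L₁/(3EI) + L₂/(3EI) = 4.167/EI.
Compatibility: M_B·(L₁+L₂)/(3EI) = θ_0, giving M_B = 294 kN·m (hogging).
Span AB, ΣM about A with M_B applied at B: R_B^{AB}·3 = 6.75 + 294, so R_B^{AB} = 100.3 kN and R_A = 13.5 − 100.3 = -86.75 kN.
Span BC, ΣM about C: R_B^{BC}·9.5 = 1543 + 294, so R_B^{BC} = 193.4 kN and R_C = 324.9 − 193.4 = 131.5 kN.
R_B = 100.3 + 193.4 = 293.7 kN.

R_B = 293.7 kN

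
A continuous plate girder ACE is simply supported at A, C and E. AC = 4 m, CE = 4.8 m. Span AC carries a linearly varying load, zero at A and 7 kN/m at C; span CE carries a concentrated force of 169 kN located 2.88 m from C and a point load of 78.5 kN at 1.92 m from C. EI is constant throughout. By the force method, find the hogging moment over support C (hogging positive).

Insert a hinge at C; M_C is the redundant, and each span becomes simply supported.
Rotations at C on the released spans (each span's end-slope, ×1/EI):
  span AC: triangular load, peak 7: w₀L³/(45EI) = 9.956/EI
  span CE: point load 169 at a = 2.88: Pab(L + b)/(6LEI) = 218.1/EI
  span CE: point load 78.5 at a = 1.92: Pab(L + b)/(6LEI) = 115.8/EI
  relative rotation θ_0 = (9.956 + 333.8)/EI = 343.8/EI
A unit hogging moment at C produces rotation L₁/(3EI) + L₂/(3EI) = 2.933/EI.
Slope continuity at C: θ_0 = M_C·2.933/EI, so M_C = 343.8/2.933 = 117.2 kN·m (hogging).

M_C = 117.2 kN·m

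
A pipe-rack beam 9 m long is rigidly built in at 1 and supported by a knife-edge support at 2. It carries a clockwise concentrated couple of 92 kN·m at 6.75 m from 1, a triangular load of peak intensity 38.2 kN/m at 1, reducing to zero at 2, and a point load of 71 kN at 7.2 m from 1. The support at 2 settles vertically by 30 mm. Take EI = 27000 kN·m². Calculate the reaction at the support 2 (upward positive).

Remove the prop at 2; the released (primary) structure is a cantilever built in at 1.
Downward deflection at the released point 2 due to the loads:
  clockwise couple 92 at a = 6.75: M₀a(2L − a)/(2EI) = 3493/EI
  triangular load, peak 38.2 at the fixed end: w₀L⁴/(30EI) = 8354/EI
  point load 71 at a = 7.2: Pa²(3L − a)/(6EI) = 12146/EI
  δ_0 = 23994/EI
Tip deflection under a unit load at 2: L³/(3EI) = 243/EI.
With EI = 27000 kN·m²: δ_0 = 0.88865 m and δ_{22} = 0.009 m/kN.
Compatibility — the beam at 2 must follow the support down by 0.03 m: δ_0 − R_2·δ_{22} = 0.03, so R_2 = (0.88865 − 0.03)/0.009 = 95.41 kN.

R_2 = 95.41 kN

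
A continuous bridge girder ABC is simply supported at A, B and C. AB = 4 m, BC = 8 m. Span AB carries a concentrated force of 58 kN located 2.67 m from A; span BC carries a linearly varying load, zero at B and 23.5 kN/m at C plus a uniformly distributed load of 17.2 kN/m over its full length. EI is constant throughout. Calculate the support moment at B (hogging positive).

M_B = 164.5 kN·m

Insert a hinge at B; M_B is the redundant, and each span becomes simply supported.
Discontinuity in slope at B on the released structure — sum the simple-span end rotations:
  span AB: point load 58 at a = 2.67: Pab(L + a)/(6LEI) = 57.24/EI
  span BC: triangular load, peak 23.5: 7w₀L³/(360EI) = 234/EI
  span BC: UDL 17.2: wL³/(24EI) = 366.9/EI
  relative rotation θ_0 = (57.24 + 600.9)/EI = 658.1/EI
A unit hogging moment at B produces rotation L₁/(3EI) + L₂/(3EI) = 4/EI.
Slope continuity at B: θ_0 = M_B·4/EI, so M_B = 658.1/4 = 164.5 kN·m (hogging).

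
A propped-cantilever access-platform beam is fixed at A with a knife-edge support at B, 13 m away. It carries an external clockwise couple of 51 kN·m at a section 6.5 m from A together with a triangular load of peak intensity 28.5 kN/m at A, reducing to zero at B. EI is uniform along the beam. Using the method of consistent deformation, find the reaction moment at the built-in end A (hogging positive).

Remove the prop at B; the released (primary) structure is a cantilever built in at A.
Downward deflection at the released point B due to the loads:
  clockwise couple 51 at a = 6.5: M₀a(2L − a)/(2EI) = 3232/EI
  triangular load, peak 28.5 at the fixed end: w₀L⁴/(30EI) = 27133/EI
  δ_0 = 30365/EI
Flexibility coefficient — unit upward force at B: δ_{BB} = L³/(3EI) = 732.3/EI.
The prop prevents deflection at B: R_B = δ_0/δ_{BB} = 30365/732.3 = 41.46 kN.
Moment equilibrium about A: M_A = Σ(load moments about A) − R_B·L = 853.8 − 41.46×13 = 314.7 kN·m.

M_A = 314.7 kN·m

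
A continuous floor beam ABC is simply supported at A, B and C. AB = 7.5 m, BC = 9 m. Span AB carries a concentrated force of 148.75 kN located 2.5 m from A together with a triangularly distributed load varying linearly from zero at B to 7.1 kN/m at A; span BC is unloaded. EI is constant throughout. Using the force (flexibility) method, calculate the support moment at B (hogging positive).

Insert a hinge at B; M_B is the redundant, and each span becomes simply supported.
End slopes at the hinge B, treating each span as simply supported:
  span AB: point load 148.75 at a = 2.5: Pab(L + a)/(6LEI) = 413.2/EI
  span AB: triangular load, peak 7.1: 7w₀L³/(360EI) = 58.24/EI
  relative rotation θ_0 = (471.4 + 0)/EI = 471.4/EI
A unit hogging moment at B produces rotation L₁/(3EI) + L₂/(3EI) = 5.5/EI.
Slope continuity at B: θ_0 = M_B·5.5/EI, so M_B = 471.4/5.5 = 85.72 kN·m (hogging).

M_B = 85.72 kN·m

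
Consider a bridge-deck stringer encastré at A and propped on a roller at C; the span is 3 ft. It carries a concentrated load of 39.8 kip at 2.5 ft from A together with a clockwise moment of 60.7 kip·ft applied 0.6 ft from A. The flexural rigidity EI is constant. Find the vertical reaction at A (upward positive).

R_A = -1.068 kip

Release the roller at C. Primary structure: cantilever fixed at A.
Downward deflection at the released point C due to the loads:
  point load 39.8 at a = 2.5: Pa²(3L − a)/(6EI) = 269.5/EI
  clockwise couple 60.7 at a = 0.6: M₀a(2L − a)/(2EI) = 98.33/EI
  δ_0 = 367.8/EI
Tip deflection under a unit load at C: L³/(3EI) = 9/EI.
Compatibility at C: δ_0 − R_C·δ_{CC} = 0, so R_C = 367.8/9 = 40.87 kip.
Vertical equilibrium: R_A = ΣP − R_C = 39.8 − 40.87 = -1.068 kip.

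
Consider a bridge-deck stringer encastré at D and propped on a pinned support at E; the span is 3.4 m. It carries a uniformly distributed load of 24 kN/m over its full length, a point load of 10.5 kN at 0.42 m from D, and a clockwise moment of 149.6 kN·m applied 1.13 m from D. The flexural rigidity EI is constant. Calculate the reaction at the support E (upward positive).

Remove the prop at E; the released (primary) structure is a cantilever built in at D.
Free-end deflection of the primary structure under the applied loading (downward +):
  UDL 24: wL⁴/(8EI) = 400.9/EI
  point load 10.5 at a = 0.42: Pa²(3L − a)/(6EI) = 3.019/EI
  clockwise couple 149.6 at a = 1.13: M₀a(2L − a)/(2EI) = 479.3/EI
  δ_0 = 883.2/EI
Flexibility coefficient — unit upward force at E: δ_{EE} = L³/(3EI) = 13.1/EI.
Compatibility at E: δ_0 − R_E·δ_{EE} = 0, so R_E = 883.2/13.1 = 67.41 kN.

R_E = 67.41 kN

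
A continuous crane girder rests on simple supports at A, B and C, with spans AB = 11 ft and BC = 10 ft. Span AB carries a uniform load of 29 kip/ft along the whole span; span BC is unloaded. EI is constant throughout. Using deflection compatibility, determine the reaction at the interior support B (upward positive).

Release continuity at B by inserting a hinge; the redundant is the internal moment M_B. The primary structure is two simply-supported spans AB and BC.
Rotations at B on the released spans (each span's end-slope, ×1/EI):
  span AB: UDL 29: wL³/(24EI) = 1608/EI
  relative rotation θ_0 = (1608 + 0)/EI = 1608/EI
A unit hogging moment at B produces rotation L₁/(3EI) + L₂/(3EI) = 7/EI.
Slope continuity at B: θ_0 = M_B·7/EI, so M_B = 1608/7 = 229.8 kip·ft (hogging).
Span AB, ΣM about A with M_B applied at B: R_B^{AB}·11 = 1754 + 229.8, so R_B^{AB} = 180.4 kip and R_A = 319 − 180.4 = 138.6 kip.
Span BC, ΣM about C: R_B^{BC}·10 = 0 + 229.8, so R_B^{BC} = 22.98 kip and R_C = 0 − 22.98 = -22.98 kip.
R_B = 180.4 + 22.98 = 203.4 kip.

R_B = 203.4 kip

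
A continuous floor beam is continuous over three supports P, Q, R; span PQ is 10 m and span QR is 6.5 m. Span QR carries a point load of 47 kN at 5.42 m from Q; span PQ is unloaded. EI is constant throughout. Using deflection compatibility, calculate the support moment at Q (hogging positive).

M_Q = 9.722 kN·m

Release continuity at Q by inserting a hinge; the redundant is the internal moment M_Q. The primary structure is two simply-supported spans PQ and QR.
End slopes at the hinge Q, treating each span as simply supported:
  span QR: point load 47 at a = 5.42: Pab(L + b)/(6LEI) = 53.47/EI
  relative rotation θ_0 = (0 + 53.47)/EI = 53.47/EI
A unit hogging moment at Q produces rotation L₁/(3EI) + L₂/(3EI) = 5.5/EI.
Slope continuity at Q: θ_0 = M_Q·5.5/EI, so M_Q = 53.47/5.5 = 9.722 kN·m (hogging).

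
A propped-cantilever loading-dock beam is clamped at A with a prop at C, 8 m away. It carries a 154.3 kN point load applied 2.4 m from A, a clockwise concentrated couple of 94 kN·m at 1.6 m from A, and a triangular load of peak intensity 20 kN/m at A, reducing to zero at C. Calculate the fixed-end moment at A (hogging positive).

M_A = 348.9 kN·m

Choose R_C as the redundant. The primary structure is the cantilever fixed at A.
Deflection at C on the released cantilever, summing each load's contribution:
  point load 154.3 at a = 2.4: Pa²(3L − a)/(6EI) = 3200/EI
  clockwise couple 94 at a = 1.6: M₀a(2L − a)/(2EI) = 1083/EI
  triangular load, peak 20 at the fixed end: w₀L⁴/(30EI) = 2731/EI
  δ_0 = 7013/EI
Tip deflection under a unit load at C: L³/(3EI) = 170.7/EI.
Compatibility at C: δ_0 − R_C·δ_{CC} = 0, so R_C = 7013/170.7 = 41.09 kN.
Moment equilibrium about A: M_A = Σ(load moments about A) − R_C·L = 677.7 − 41.09×8 = 348.9 kN·m.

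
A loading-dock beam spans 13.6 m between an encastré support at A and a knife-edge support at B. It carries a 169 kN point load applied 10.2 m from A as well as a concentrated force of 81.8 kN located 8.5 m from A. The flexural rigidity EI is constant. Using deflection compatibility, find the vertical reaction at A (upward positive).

Choose R_B as the redundant. The primary structure is the cantilever fixed at A.
Deflection at B on the released cantilever, summing each load's contribution:
  point load 169 at a = 10.2: Pa²(3L − a)/(6EI) = 89672/EI
  point load 81.8 at a = 8.5: Pa²(3L − a)/(6EI) = 31816/EI
  δ_0 = 121488/EI
Flexibility coefficient — unit upward force at B: δ_{BB} = L³/(3EI) = 838.5/EI.
The prop prevents deflection at B: R_B = δ_0/δ_{BB} = 121488/838.5 = 144.9 kN.
Vertical equilibrium: R_A = ΣP − R_B = 250.8 − 144.9 = 105.9 kN.

R_A = 105.9 kN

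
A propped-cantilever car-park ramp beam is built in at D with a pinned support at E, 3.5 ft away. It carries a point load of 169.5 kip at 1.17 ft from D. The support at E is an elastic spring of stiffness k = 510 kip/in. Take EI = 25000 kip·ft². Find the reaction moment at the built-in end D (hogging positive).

M_D = 129.6 kip·ft

Take the reaction at E as the redundant and release it; the primary structure is a cantilever fixed at D.
Deflection at E on the released cantilever, summing each load's contribution:
  point load 169.5 at a = 1.17: Pa²(3L − a)/(6EI) = 360.8/EI
Tip deflection under a unit load at E: L³/(3EI) = 14.29/EI.
With EI = 25000 kip·ft²: δ_0 = 0.014432 ft and δ_{EE} = 0.000572 ft/kip.
Compatibility — the spring shortens by R_E/k under the reaction it provides: δ_0 − R_E·δ_{EE} = R_E/k. With 1/k = 1/(510×12) ft/kip = 0.000163 ft/kip, R_E = δ_0 / (δ_{EE} + 1/k) = 0.014432 / (0.000572 + 0.000163) = 19.63 kip.
Moment equilibrium about D: M_D = Σ(load moments about D) − R_E·L = 198.3 − 19.63×3.5 = 129.6 kip·ft.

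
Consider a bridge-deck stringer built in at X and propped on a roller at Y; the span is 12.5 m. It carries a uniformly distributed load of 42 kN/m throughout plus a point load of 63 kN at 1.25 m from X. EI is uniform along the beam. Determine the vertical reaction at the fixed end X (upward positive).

R_X = 390.2 kN

Release the roller at Y. Primary structure: cantilever fixed at X.
Free-end deflection of the primary structure under the applied loading (downward +):
  UDL 42: wL⁴/(8EI) = 128174/EI
  point load 63 at a = 1.25: Pa²(3L − a)/(6EI) = 594.7/EI
  δ_0 = 128769/EI
Flexibility coefficient — unit upward force at Y: δ_{YY} = L³/(3EI) = 651/EI.
Compatibility at Y: δ_0 − R_Y·δ_{YY} = 0, so R_Y = 128769/651 = 197.8 kN.
Vertical equilibrium: R_X = ΣP − R_Y = 588 − 197.8 = 390.2 kN.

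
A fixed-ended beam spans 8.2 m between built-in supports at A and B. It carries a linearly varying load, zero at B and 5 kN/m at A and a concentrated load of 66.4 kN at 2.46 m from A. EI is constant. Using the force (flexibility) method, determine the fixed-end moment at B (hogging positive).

Release both end moments; the primary structure is a simply-supported span AB with redundants M_A and M_B.
On the primary (simply-supported) span, the end slopes from the loading are:
  at A: triangular load, peak 5: w₀L³/(45EI) = 61.26/EI
  at B: triangular load, peak 5: 7w₀L³/(360EI) = 53.61/EI
  at A: point load 66.4 at a = 2.46: Pab(L + b)/(6LEI) = 265.7/EI
  at B: point load 66.4 at a = 2.46: Pab(L + a)/(6LEI) = 203.1/EI
  θ_A0 = 326.9/EI,  θ_B0 = 256.8/EI
Flexibility coefficients: a unit moment at one end gives L/(3EI) there and L/(6EI) at the far end, so f₁₁ = f₂₂ = 2.733/EI and f₁₂ = f₂₁ = 1.367/EI.
Compatibility — zero rotation at each built-in end:
  2.733 M_A + 1.367 M_B = 326.9
  1.367 M_A + 2.733 M_B = 256.8
Solving the pair gives M_A = 96.85 kN·m and M_B = 45.51 kN·m (hogging).

M_B = 45.51 kN·m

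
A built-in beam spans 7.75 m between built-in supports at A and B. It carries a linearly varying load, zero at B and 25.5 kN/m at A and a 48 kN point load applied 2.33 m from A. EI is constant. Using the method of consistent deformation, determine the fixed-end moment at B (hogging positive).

Release both end moments; the primary structure is a simply-supported span AB with redundants M_A and M_B.
Simple-span end rotations at A and B under the given loads:
  at A: triangular load, peak 25.5: w₀L³/(45EI) = 263.8/EI
  at B: triangular load, peak 25.5: 7w₀L³/(360EI) = 230.8/EI
  at A: point load 48 at a = 2.33: Pab(L + b)/(6LEI) = 171.7/EI
  at B: point load 48 at a = 2.33: Pab(L + a)/(6LEI) = 131.4/EI
  θ_A0 = 435.5/EI,  θ_B0 = 362.2/EI
Flexibility coefficients: a unit moment at one end gives L/(3EI) there and L/(6EI) at the far end, so f₁₁ = f₂₂ = 2.583/EI and f₁₂ = f₂₁ = 1.292/EI.
Compatibility — zero rotation at each built-in end:
  2.583 M_A + 1.292 M_B = 435.5
  1.292 M_A + 2.583 M_B = 362.2
Solving the pair gives M_A = 131.3 kN·m and M_B = 74.57 kN·m (hogging).

M_B = 74.57 kN·m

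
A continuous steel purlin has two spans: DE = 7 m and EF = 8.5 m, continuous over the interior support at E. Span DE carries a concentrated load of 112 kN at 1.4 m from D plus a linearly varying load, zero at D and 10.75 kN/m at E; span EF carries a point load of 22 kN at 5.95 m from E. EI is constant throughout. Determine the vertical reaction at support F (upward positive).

Release continuity at E by inserting a hinge; the redundant is the internal moment M_E. The primary structure is two simply-supported spans DE and EF.
Rotations at E on the released spans (each span's end-slope, ×1/EI):
  span DE: point load 112 at a = 1.4: Pab(L + a)/(6LEI) = 175.6/EI
  span DE: triangular load, peak 10.75: w₀L³/(45EI) = 81.94/EI
  span EF: point load 22 at a = 5.95: Pab(L + b)/(6LEI) = 72.32/EI
  relative rotation θ_0 = (257.6 + 72.32)/EI = 329.9/EI
A unit hogging moment at E produces rotation L₁/(3EI) + L₂/(3EI) = 5.167/EI.
Slope continuity at E: θ_0 = M_E·5.167/EI, so M_E = 329.9/5.167 = 63.85 kN·m (hogging).
Span EF, ΣM about F: R_E^{EF}·8.5 = 56.1 + 63.85, so R_E^{EF} = 14.11 kN and R_F = 22 − 14.11 = 7.889 kN.

R_F = 7.889 kN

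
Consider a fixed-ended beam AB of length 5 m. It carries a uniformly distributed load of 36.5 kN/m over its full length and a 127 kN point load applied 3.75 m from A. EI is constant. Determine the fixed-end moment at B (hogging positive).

M_B = 165.3 kN·m

Release both end moments; the primary structure is a simply-supported span AB with redundants M_A and M_B.
On the primary (simply-supported) span, the end slopes from the loading are:
  at A: UDL 36.5: wL³/(24EI) = 190.1/EI
  at B: UDL 36.5: wL³/(24EI) = 190.1/EI
  at A: point load 127 at a = 3.75: Pab(L + b)/(6LEI) = 124/EI
  at B: point load 127 at a = 3.75: Pab(L + a)/(6LEI) = 173.6/EI
  θ_A0 = 314.1/EI,  θ_B0 = 363.7/EI
Flexibility coefficients: a unit moment at one end gives L/(3EI) there and L/(6EI) at the far end, so f₁₁ = f₂₂ = 1.667/EI and f₁₂ = f₂₁ = 0.8333/EI.
Compatibility — zero rotation at each built-in end:
  1.667 M_A + 0.8333 M_B = 314.1
  0.8333 M_A + 1.667 M_B = 363.7
Solving the pair gives M_A = 105.8 kN·m and M_B = 165.3 kN·m (hogging).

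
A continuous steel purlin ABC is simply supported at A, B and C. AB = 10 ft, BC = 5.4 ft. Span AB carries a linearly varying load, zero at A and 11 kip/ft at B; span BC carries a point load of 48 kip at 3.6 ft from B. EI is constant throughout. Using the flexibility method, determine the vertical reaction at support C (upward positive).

R_C = 20.69 kip

Take M_B as the redundant. Released structure: two simple spans AB and BC with a hinge at B.
Discontinuity in slope at B on the released structure — sum the simple-span end rotations:
  span AB: triangular load, peak 11: w₀L³/(45EI) = 244.4/EI
  span BC: point load 48 at a = 3.6: Pab(L + b)/(6LEI) = 69.12/EI
  relative rotation θ_0 = (244.4 + 69.12)/EI = 313.6/EI
A unit hogging moment at B produces rotation L₁/(3EI) + L₂/(3EI) = 5.133/EI.
Compatibility: M_B·(L₁+L₂)/(3EI) = θ_0, giving M_B = 61.08 kip·ft (hogging).
Span BC, ΣM about C: R_B^{BC}·5.4 = 86.4 + 61.08, so R_B^{BC} = 27.31 kip and R_C = 48 − 27.31 = 20.69 kip.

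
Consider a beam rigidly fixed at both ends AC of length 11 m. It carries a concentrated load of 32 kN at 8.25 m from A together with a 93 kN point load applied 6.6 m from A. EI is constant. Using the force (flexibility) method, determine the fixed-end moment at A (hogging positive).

M_A = 114.7 kN·m

Release both end moments; the primary structure is a simply-supported span AC with redundants M_A and M_C.
Simple-span end rotations at A and C under the given loads:
  at A: point load 32 at a = 8.25: Pab(L + b)/(6LEI) = 151.2/EI
  at C: point load 32 at a = 8.25: Pab(L + a)/(6LEI) = 211.8/EI
  at A: point load 93 at a = 6.6: Pab(L + b)/(6LEI) = 630.2/EI
  at C: point load 93 at a = 6.6: Pab(L + a)/(6LEI) = 720.2/EI
  θ_A0 = 781.4/EI,  θ_C0 = 931.9/EI
Flexibility coefficients: a unit moment at one end gives L/(3EI) there and L/(6EI) at the far end, so f₁₁ = f₂₂ = 3.667/EI and f₁₂ = f₂₁ = 1.833/EI.
Compatibility — zero rotation at each built-in end:
  3.667 M_A + 1.833 M_C = 781.4
  1.833 M_A + 3.667 M_C = 931.9
Solving the pair gives M_A = 114.7 kN·m and M_C = 196.8 kN·m (hogging).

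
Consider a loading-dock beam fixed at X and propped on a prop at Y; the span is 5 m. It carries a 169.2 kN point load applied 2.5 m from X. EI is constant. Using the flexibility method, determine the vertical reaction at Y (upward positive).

R_Y = 52.88 kN

Take the reaction at Y as the redundant and release it; the primary structure is a cantilever fixed at X.
Deflection at Y on the released cantilever, summing each load's contribution:
  point load 169.2 at a = 2.5: Pa²(3L − a)/(6EI) = 2203/EI
Tip deflection under a unit load at Y: L³/(3EI) = 41.67/EI.
The prop prevents deflection at Y: R_Y = δ_0/δ_{YY} = 2203/41.67 = 52.88 kN.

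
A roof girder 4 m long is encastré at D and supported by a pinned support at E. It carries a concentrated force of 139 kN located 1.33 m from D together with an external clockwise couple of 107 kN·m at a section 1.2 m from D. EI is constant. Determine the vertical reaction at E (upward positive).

Choose R_E as the redundant. The primary structure is the cantilever fixed at D.
Free-end deflection of the primary structure under the applied loading (downward +):
  point load 139 at a = 1.33: Pa²(3L − a)/(6EI) = 437.3/EI
  clockwise couple 107 at a = 1.2: M₀a(2L − a)/(2EI) = 436.6/EI
  δ_0 = 873.8/EI
Flexibility coefficient — unit upward force at E: δ_{EE} = L³/(3EI) = 21.33/EI.
The prop prevents deflection at E: R_E = δ_0/δ_{EE} = 873.8/21.33 = 40.96 kN.

R_E = 40.96 kN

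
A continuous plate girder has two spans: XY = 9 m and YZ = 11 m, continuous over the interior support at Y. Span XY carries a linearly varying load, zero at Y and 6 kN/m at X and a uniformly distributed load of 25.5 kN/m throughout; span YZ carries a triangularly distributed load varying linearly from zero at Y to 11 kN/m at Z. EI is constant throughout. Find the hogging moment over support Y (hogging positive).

Take M_Y as the redundant. Released structure: two simple spans XY and YZ with a hinge at Y.
End slopes at the hinge Y, treating each span as simply supported:
  span XY: triangular load, peak 6: 7w₀L³/(360EI) = 85.05/EI
  span XY: UDL 25.5: wL³/(24EI) = 774.6/EI
  span YZ: triangular load, peak 11: 7w₀L³/(360EI) = 284.7/EI
  relative rotation θ_0 = (859.6 + 284.7)/EI = 1144/EI
A unit hogging moment at Y produces rotation L₁/(3EI) + L₂/(3EI) = 6.667/EI.
Slope continuity at Y: θ_0 = M_Y·6.667/EI, so M_Y = 1144/6.667 = 171.6 kN·m (hogging).

M_Y = 171.6 kN·m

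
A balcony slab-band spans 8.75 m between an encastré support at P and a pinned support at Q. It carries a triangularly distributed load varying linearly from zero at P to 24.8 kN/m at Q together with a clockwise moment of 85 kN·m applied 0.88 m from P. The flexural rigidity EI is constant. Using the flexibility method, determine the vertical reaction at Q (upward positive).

Release the roller at Q. Primary structure: cantilever fixed at P.
Primary-structure tip deflection at Q by superposition:
  triangular load, peak 24.8 at the free end: 11w₀L⁴/(120EI) = 13326/EI
  clockwise couple 85 at a = 0.88: M₀a(2L − a)/(2EI) = 621.6/EI
  δ_0 = 13947/EI
Flexibility coefficient — unit upward force at Q: δ_{QQ} = L³/(3EI) = 223.3/EI.
Compatibility at Q: δ_0 − R_Q·δ_{QQ} = 0, so R_Q = 13947/223.3 = 62.46 kN.

R_Q = 62.46 kN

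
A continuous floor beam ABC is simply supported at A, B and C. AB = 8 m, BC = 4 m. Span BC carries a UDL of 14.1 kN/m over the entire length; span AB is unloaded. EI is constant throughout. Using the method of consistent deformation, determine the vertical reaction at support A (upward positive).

Release continuity at B by inserting a hinge; the redundant is the internal moment M_B. The primary structure is two simply-supported spans AB and BC.
Discontinuity in slope at B on the released structure — sum the simple-span end rotations:
  span BC: UDL 14.1: wL³/(24EI) = 37.6/EI
  relative rotation θ_0 = (0 + 37.6)/EI = 37.6/EI
A unit hogging moment at B produces rotation L₁/(3EI) + L₂/(3EI) = 4/EI.
Slope continuity at B: θ_0 = M_B·4/EI, so M_B = 37.6/4 = 9.4 kN·m (hogging).
Span AB, ΣM about A with M_B applied at B: R_B^{AB}·8 = 0 + 9.4, so R_B^{AB} = 1.175 kN and R_A = 0 − 1.175 = -1.175 kN.

R_A = -1.175 kN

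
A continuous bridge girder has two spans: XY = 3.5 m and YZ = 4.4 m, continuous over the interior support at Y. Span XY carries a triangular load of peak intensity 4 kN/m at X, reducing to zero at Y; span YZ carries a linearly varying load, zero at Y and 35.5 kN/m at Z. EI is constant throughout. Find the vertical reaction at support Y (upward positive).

R_Y = 40.47 kN

Insert a hinge at Y; M_Y is the redundant, and each span becomes simply supported.
End slopes at the hinge Y, treating each span as simply supported:
  span XY: triangular load, peak 4: 7w₀L³/(360EI) = 3.335/EI
  span YZ: triangular load, peak 35.5: 7w₀L³/(360EI) = 58.8/EI
  relative rotation θ_0 = (3.335 + 58.8)/EI = 62.14/EI
A unit hogging moment at Y produces rotation L₁/(3EI) + L₂/(3EI) = 2.633/EI.
Slope continuity at Y: θ_0 = M_Y·2.633/EI, so M_Y = 62.14/2.633 = 23.6 kN·m (hogging).
Span XY, ΣM about X with M_Y applied at Y: R_Y^{XY}·3.5 = 8.167 + 23.6, so R_Y^{XY} = 9.075 kN and R_X = 7 − 9.075 = -2.075 kN.
Span YZ, ΣM about Z: R_Y^{YZ}·4.4 = 114.5 + 23.6, so R_Y^{YZ} = 31.4 kN and R_Z = 78.1 − 31.4 = 46.7 kN.
R_Y = 9.075 + 31.4 = 40.47 kN.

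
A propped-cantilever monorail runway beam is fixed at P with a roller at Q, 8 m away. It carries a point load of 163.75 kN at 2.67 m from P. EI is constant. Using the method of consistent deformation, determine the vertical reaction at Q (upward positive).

R_Q = 24.32 kN

Remove the prop at Q; the released (primary) structure is a cantilever built in at P.
Free-end deflection of the primary structure under the applied loading (downward +):
  point load 163.75 at a = 2.67: Pa²(3L − a)/(6EI) = 4150/EI
Flexibility coefficient — unit upward force at Q: δ_{QQ} = L³/(3EI) = 170.7/EI.
The prop prevents deflection at Q: R_Q = δ_0/δ_{QQ} = 4150/170.7 = 24.32 kN.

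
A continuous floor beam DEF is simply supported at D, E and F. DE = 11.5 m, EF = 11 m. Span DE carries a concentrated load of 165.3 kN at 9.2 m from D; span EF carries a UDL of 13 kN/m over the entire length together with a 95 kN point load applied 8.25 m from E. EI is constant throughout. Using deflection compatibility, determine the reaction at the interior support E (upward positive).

Insert a hinge at E; M_E is the redundant, and each span becomes simply supported.
Discontinuity in slope at E on the released structure — sum the simple-span end rotations:
  span DE: point load 165.3 at a = 9.2: Pab(L + a)/(6LEI) = 1049/EI
  span EF: UDL 13: wL³/(24EI) = 721/EI
  span EF: point load 95 at a = 8.25: Pab(L + b)/(6LEI) = 449/EI
  relative rotation θ_0 = (1049 + 1170)/EI = 2219/EI
A unit hogging moment at E produces rotation L₁/(3EI) + L₂/(3EI) = 7.5/EI.
Slope continuity at E: θ_0 = M_E·7.5/EI, so M_E = 2219/7.5 = 295.9 kN·m (hogging).
Span DE, ΣM about D with M_E applied at E: R_E^{DE}·11.5 = 1521 + 295.9, so R_E^{DE} = 158 kN and R_D = 165.3 − 158 = 7.329 kN.
Span EF, ΣM about F: R_E^{EF}·11 = 1048 + 295.9, so R_E^{EF} = 122.2 kN and R_F = 238 − 122.2 = 115.8 kN.
R_E = 158 + 122.2 = 280.1 kN.

R_E = 280.1 kN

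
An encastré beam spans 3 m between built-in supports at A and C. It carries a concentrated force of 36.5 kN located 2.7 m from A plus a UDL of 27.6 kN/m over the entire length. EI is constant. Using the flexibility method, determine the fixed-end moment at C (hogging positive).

Release both end moments; the primary structure is a simply-supported span AC with redundants M_A and M_C.
End rotations of the released simple span under the applied load (×1/EI):
  at A: point load 36.5 at a = 2.7: Pab(L + b)/(6LEI) = 5.42/EI
  at C: point load 36.5 at a = 2.7: Pab(L + a)/(6LEI) = 9.362/EI
  at A: UDL 27.6: wL³/(24EI) = 31.05/EI
  at C: UDL 27.6: wL³/(24EI) = 31.05/EI
  θ_A0 = 36.47/EI,  θ_C0 = 40.41/EI
Flexibility coefficients: a unit moment at one end gives L/(3EI) there and L/(6EI) at the far end, so f₁₁ = f₂₂ = 1/EI and f₁₂ = f₂₁ = 0.5/EI.
Compatibility — zero rotation at each built-in end:
  1 M_A + 0.5 M_C = 36.47
  0.5 M_A + 1 M_C = 40.41
Solving the pair gives M_A = 21.69 kN·m and M_C = 29.57 kN·m (hogging).

M_C = 29.57 kN·m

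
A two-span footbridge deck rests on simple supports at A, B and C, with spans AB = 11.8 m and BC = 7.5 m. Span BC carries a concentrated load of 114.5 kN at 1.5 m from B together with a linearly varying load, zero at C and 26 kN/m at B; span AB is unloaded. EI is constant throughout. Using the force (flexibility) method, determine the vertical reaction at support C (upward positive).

R_C = 43.94 kN

Release continuity at B by inserting a hinge; the redundant is the internal moment M_B. The primary structure is two simply-supported spans AB and BC.
Rotations at B on the released spans (each span's end-slope, ×1/EI):
  span BC: point load 114.5 at a = 1.5: Pab(L + b)/(6LEI) = 309.1/EI
  span BC: triangular load, peak 26: w₀L³/(45EI) = 243.8/EI
  relative rotation θ_0 = (0 + 552.9)/EI = 552.9/EI
A unit hogging moment at B produces rotation L₁/(3EI) + L₂/(3EI) = 6.433/EI.
Slope continuity at B: θ_0 = M_B·6.433/EI, so M_B = 552.9/6.433 = 85.94 kN·m (hogging).
Span BC, ΣM about C: R_B^{BC}·7.5 = 1174 + 85.94, so R_B^{BC} = 168.1 kN and R_C = 212 − 168.1 = 43.94 kN.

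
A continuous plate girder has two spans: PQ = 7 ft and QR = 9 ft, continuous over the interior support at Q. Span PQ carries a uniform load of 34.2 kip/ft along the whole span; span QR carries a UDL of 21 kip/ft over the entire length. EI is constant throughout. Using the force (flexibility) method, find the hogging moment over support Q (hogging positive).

Release continuity at Q by inserting a hinge; the redundant is the internal moment M_Q. The primary structure is two simply-supported spans PQ and QR.
End slopes at the hinge Q, treating each span as simply supported:
  span PQ: UDL 34.2: wL³/(24EI) = 488.8/EI
  span QR: UDL 21: wL³/(24EI) = 637.9/EI
  relative rotation θ_0 = (488.8 + 637.9)/EI = 1127/EI
A unit hogging moment at Q produces rotation L₁/(3EI) + L₂/(3EI) = 5.333/EI.
Compatibility: M_Q·(L₁+L₂)/(3EI) = θ_0, giving M_Q = 211.2 kip·ft (hogging).

M_Q = 211.2 kip·ft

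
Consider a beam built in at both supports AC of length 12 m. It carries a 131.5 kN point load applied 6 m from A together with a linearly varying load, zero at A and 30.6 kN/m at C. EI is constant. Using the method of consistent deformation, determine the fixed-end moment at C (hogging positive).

M_C = 417.6 kN·m

Release both end moments; the primary structure is a simply-supported span AC with redundants M_A and M_C.
End rotations of the released simple span under the applied load (×1/EI):
  at A: point load 131.5 at a = 6: Pab(L + b)/(6LEI) = 1184/EI
  at C: point load 131.5 at a = 6: Pab(L + a)/(6LEI) = 1184/EI
  at A: triangular load, peak 30.6: 7w₀L³/(360EI) = 1028/EI
  at C: triangular load, peak 30.6: w₀L³/(45EI) = 1175/EI
  θ_A0 = 2212/EI,  θ_C0 = 2359/EI
Flexibility coefficients: a unit moment at one end gives L/(3EI) there and L/(6EI) at the far end, so f₁₁ = f₂₂ = 4/EI and f₁₂ = f₂₁ = 2/EI.
Compatibility — zero rotation at each built-in end:
  4 M_A + 2 M_C = 2212
  2 M_A + 4 M_C = 2359
Solving the pair gives M_A = 344.1 kN·m and M_C = 417.6 kN·m (hogging).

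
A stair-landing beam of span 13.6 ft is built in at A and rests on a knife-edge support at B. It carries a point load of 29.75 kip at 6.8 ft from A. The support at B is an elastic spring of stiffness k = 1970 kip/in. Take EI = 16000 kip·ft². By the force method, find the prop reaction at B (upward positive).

Choose R_B as the redundant. The primary structure is the cantilever fixed at A.
Downward deflection at the released point B due to the loads:
  point load 29.75 at a = 6.8: Pa²(3L − a)/(6EI) = 7795/EI
Tip deflection under a unit load at B: L³/(3EI) = 838.5/EI.
With EI = 16000 kip·ft²: δ_0 = 0.48721 ft and δ_{BB} = 0.052405 ft/kip.
Compatibility — the spring shortens by R_B/k under the reaction it provides: δ_0 − R_B·δ_{BB} = R_B/k. With 1/k = 1/(1970×12) ft/kip = 0.000042 ft/kip, R_B = δ_0 / (δ_{BB} + 1/k) = 0.48721 / (0.052405 + 0.000042) = 9.289 kip.

R_B = 9.289 kip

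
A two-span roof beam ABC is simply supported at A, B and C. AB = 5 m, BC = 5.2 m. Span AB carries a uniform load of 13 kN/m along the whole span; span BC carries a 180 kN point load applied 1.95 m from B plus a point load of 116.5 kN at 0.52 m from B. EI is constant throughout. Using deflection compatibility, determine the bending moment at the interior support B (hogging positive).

M_B = 137.2 kN·m

Take M_B as the redundant. Released structure: two simple spans AB and BC with a hinge at B.
Discontinuity in slope at B on the released structure — sum the simple-span end rotations:
  span AB: UDL 13: wL³/(24EI) = 67.71/EI
  span BC: point load 180 at a = 1.95: Pab(L + b)/(6LEI) = 309/EI
  span BC: point load 116.5 at a = 0.52: Pab(L + b)/(6LEI) = 89.78/EI
  relative rotation θ_0 = (67.71 + 398.7)/EI = 466.4/EI
A unit hogging moment at B produces rotation L₁/(3EI) + L₂/(3EI) = 3.4/EI.
Compatibility: M_B·(L₁+L₂)/(3EI) = θ_0, giving M_B = 137.2 kN·m (hogging).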